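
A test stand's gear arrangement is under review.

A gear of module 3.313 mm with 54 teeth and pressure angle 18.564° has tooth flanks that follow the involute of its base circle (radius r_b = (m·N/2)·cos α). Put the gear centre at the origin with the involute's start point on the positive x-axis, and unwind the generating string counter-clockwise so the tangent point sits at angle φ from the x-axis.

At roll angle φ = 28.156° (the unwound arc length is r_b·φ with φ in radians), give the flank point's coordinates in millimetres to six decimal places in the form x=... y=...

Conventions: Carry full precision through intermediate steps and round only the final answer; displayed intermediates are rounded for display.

single-mesh involute tooth geometry (54T wheel at module 3.313)
pitch radius r_p = m·N/2 = 3.313·54/2 = 89.451000
base radius r_b = r_p·cos α = 89.451000·cos 18.564° = 84.796742
roll angle φ = 28.156° = 0.49141490 rad
x = r_b·(cos φ + φ·sin φ) = 94.425575
y = r_b·(sin φ − φ·cos φ) = 3.274000

x=94.425575 y=3.274000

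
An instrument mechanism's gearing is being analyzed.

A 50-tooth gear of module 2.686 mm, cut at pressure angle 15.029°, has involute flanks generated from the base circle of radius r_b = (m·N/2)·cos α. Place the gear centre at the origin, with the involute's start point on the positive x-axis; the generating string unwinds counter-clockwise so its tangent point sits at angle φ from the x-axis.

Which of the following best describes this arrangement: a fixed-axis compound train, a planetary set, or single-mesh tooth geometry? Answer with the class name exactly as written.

recognized (one wheel, involute flank): single-mesh tooth geometry, m = 2.686, N = 50
classification: single-mesh tooth geometry

single-mesh tooth geometry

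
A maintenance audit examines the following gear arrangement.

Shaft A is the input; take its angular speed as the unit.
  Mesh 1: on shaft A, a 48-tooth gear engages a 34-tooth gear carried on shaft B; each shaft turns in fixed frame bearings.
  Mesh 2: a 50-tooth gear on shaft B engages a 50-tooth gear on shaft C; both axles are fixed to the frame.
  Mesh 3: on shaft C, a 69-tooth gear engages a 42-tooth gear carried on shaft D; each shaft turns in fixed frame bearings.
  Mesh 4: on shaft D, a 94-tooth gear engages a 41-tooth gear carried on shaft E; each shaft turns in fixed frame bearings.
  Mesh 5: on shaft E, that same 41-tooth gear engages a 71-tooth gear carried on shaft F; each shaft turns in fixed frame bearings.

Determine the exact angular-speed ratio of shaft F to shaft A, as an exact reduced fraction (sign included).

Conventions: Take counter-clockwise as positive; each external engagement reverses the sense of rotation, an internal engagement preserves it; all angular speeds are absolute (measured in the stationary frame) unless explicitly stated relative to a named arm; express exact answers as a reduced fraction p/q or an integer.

-25944/8449

class = fixed-axis compound train [5 meshes; 5 ratios multiply, 5 sense flips]
mesh 1 [48T→34T]: running ratio 24/17, sense −
mesh 2 [50T→50T]: running ratio 24/17, sense +
mesh 3 [69T→42T]: running ratio 276/119, sense −
mesh 4 [94T→41T]: running ratio 25944/4879, sense +
mesh 5 [41T→71T]: running ratio 25944/8449, sense −
ω_out/ω_in = -25944/8449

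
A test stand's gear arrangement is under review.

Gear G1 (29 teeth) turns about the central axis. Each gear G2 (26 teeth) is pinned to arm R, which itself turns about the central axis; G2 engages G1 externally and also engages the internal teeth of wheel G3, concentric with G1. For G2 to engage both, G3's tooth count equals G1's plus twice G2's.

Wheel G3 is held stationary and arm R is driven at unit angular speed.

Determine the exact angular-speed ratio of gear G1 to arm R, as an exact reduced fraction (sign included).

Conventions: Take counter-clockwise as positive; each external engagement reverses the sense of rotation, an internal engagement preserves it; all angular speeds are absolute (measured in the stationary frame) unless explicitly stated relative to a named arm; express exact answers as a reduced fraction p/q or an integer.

recognized (axles ride arm R): planetary set, 29/26/81 teeth
ring teeth: 29 + 2·26 = 81
29(ω_sun−ω_arm) = −81(ω_ring−ω_arm),  ω_ring = 0, ω_arm = 1
ω_sun = 1 − (81/29)(0−1) = 110/29
ω_out/ω_in = 110/29

110/29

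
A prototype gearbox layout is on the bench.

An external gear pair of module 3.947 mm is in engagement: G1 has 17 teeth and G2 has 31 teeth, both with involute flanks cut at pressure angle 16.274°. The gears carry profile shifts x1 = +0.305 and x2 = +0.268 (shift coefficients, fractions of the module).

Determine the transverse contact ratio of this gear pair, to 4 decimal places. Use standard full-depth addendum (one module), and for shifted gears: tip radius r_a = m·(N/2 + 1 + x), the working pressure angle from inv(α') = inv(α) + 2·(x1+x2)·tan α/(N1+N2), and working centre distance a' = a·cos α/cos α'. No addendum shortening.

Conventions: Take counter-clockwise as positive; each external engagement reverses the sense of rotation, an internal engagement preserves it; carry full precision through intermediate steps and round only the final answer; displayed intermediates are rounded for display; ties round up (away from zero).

1.5890

single-mesh involute tooth geometry (17T engaging 31T at module 3.947)
base radii: r_b1 = 32.205257, r_b2 = 58.727234
tip radii: r_a1 = 38.700335, r_a2 = 66.183296
inv(α') = inv(16.274°) + 2·(+0.305+0.268)·tan α/(17+31) = 0.01486284  ⇒  α' = 19.98201°
a' = a·cos α / cos α' = 94.7280·cos 16.274°/cos 19.98201° = 96.757285
action lengths: √(r_a1²−r_b1²) = 21.460134, √(r_a2²−r_b2²) = 30.517875
base pitch p_b = π·m·cos α = 11.903035
CR = (21.460134 + 30.517875 − 96.757285·sin 19.98201°)/11.903035 = 1.588974
contact ratio ≈ 1.5890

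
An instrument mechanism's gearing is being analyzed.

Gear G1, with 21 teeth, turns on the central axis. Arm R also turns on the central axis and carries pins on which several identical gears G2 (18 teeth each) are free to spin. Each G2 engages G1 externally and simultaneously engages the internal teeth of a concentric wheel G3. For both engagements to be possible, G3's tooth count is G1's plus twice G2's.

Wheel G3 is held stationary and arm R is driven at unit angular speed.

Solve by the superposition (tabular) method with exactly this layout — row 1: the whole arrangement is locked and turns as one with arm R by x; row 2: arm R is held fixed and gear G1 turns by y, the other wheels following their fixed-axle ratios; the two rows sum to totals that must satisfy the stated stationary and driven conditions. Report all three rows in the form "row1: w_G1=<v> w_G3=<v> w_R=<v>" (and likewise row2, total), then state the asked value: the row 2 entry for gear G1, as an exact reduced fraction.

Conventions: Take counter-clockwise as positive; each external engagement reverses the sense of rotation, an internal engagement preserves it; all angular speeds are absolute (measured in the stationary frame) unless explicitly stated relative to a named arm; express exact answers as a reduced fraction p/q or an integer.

row1: w_G1=1 w_G3=1 w_R=1
row2: w_G1=19/7 w_G3=-1 w_R=0
total: w_G1=26/7 w_G3=0 w_R=1
asked value: 19/7

planetary set (21T centre, 18T on arm, 57T internal) — Willis relation
superposition row 1 [locked train]: every member turns x
superposition row 2 [arm held]: sun y, ring −(21/57)·y, arm 0
boundary: total ω_ring = x − (21/57)·y = 0 and total ω_arm = x = 1  ⇒  y = 19/7, x = 1
row 2 ring = −(21/57)·19/7 = -1
totals (row 1 + row 2): sun 1 + 19/7 = 26/7, ring 1 + (-1) = 0, arm 1 + 0 = 1
asked cell (row2, sun) = 19/7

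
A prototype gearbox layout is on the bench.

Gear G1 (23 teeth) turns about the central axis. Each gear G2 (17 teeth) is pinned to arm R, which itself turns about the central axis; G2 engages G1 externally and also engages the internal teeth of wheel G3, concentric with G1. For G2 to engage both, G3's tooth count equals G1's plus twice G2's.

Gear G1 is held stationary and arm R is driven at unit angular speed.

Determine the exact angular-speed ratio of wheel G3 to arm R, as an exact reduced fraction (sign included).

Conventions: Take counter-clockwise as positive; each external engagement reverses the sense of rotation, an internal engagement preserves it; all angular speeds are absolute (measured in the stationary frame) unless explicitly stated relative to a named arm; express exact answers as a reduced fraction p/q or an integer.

80/57

planetary set (23T centre, 17T on arm, 57T internal) — Willis relation
ring teeth: 23 + 2·17 = 57
23(ω_sun−ω_arm) = −57(ω_ring−ω_arm),  ω_sun = 0, ω_arm = 1
ω_ring = 1 − (23/57)(0−1) = 80/57
ω_out/ω_in = 80/57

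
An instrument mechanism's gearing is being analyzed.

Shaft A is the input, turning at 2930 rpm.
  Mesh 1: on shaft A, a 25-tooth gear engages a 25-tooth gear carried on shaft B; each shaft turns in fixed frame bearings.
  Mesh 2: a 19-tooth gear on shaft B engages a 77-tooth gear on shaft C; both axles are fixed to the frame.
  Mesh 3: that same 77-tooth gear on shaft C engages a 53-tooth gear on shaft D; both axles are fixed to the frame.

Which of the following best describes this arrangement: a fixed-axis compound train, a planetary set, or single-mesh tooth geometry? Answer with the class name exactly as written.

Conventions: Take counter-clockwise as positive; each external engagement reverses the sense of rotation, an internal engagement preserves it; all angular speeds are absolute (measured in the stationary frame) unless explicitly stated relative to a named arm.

3-mesh fixed-axis compound train (all bearings frame-fixed)
classification: fixed-axis compound train

fixed-axis compound train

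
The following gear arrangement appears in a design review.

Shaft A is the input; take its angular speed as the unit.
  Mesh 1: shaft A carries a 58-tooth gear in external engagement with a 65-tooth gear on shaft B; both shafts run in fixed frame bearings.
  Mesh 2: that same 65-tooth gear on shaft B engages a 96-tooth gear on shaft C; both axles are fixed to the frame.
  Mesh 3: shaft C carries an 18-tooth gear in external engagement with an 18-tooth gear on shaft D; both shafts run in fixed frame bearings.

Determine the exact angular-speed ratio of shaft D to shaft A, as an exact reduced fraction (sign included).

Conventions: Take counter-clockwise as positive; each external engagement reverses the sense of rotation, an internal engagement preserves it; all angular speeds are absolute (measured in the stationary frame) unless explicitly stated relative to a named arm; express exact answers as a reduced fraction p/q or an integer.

class = fixed-axis compound train [3 meshes; 3 ratios multiply, 3 sense flips]
mesh 1 [58T→65T]: running ratio 58/65, sense −
mesh 2 [65T→96T]: running ratio 29/48, sense +
mesh 3 [18T→18T]: running ratio 29/48, sense −
ω_out/ω_in = -29/48

-29/48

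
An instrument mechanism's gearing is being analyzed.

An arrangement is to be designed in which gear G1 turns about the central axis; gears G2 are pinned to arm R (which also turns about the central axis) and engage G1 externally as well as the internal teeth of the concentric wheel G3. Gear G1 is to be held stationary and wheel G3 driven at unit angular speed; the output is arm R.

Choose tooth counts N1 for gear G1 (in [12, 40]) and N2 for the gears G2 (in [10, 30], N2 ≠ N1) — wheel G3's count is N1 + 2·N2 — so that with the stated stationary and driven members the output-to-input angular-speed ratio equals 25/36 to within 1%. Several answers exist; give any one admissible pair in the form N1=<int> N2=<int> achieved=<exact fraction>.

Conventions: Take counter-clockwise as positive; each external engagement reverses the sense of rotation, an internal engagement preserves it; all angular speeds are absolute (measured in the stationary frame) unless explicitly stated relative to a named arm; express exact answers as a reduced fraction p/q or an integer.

N1=22 N2=14 achieved=25/36

planetary set to be sized for 25/36 (Willis relation)
Willis with ω_sun = 0: ω_arm/ω_ring = N3/(N1+N3); set equal to 25/36  ⇒  N3/N1 = (25/36)/(1 − 25/36) = 25/11
N3 = N1 + 2·N2  ⇒  N2/N1 = (N3/N1 − 1)/2 = (25/11 − 1)/2 = 7/11
smallest multiple with N1 ≥ 12 and N2 ≥ 10: k = 2  ⇒  N1 = 2·11 = 22, N2 = 2·7 = 14 (N1 ≤ 40, N2 ≤ 30, N2 ≠ N1 ✓), N3 = 22 + 2·14 = 50
check: N3/(N1+N3) with N1 = 22, N3 = 50 gives 25/36; |achieved − target| = 0 ≤ 1/144 ✓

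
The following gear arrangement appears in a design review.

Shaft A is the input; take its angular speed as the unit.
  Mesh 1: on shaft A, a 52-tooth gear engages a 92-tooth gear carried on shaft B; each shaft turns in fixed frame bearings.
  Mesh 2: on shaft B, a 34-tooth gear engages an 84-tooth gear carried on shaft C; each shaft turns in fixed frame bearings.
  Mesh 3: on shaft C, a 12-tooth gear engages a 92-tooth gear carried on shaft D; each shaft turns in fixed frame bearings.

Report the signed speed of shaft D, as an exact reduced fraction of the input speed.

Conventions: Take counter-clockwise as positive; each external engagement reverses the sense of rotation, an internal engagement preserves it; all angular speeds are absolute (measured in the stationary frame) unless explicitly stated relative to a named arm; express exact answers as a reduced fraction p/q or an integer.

3-mesh fixed-axis compound train (all bearings frame-fixed)
mesh 1 [52T→92T]: |ω|/ω_in = 1×52/92 = 13/23, sense flips to −
mesh 2 [34T→84T]: |ω|/ω_in = (13/23)×34/84 = 221/966, sense flips to +
mesh 3 [12T→92T]: |ω|/ω_in = (221/966)×12/92 = 221/7406, sense flips to −
signed output speed (× input speed) = -221/7406

-221/7406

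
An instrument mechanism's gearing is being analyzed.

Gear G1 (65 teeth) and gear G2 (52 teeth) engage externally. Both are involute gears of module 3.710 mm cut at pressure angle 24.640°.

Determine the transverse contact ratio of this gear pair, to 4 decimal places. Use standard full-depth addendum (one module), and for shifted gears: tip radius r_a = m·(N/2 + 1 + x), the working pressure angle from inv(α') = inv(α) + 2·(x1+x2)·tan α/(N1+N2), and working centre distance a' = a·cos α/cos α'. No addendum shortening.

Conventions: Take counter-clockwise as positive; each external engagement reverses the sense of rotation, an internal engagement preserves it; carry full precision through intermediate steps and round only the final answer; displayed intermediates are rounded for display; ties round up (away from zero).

1.5642

class = single-mesh tooth geometry [involute pair 65T × 52T, m = 3.710]
base radii: r_b1 = 109.596076, r_b2 = 87.676861
tip radii: r_a1 = 124.285000, r_a2 = 100.170000
no profile shift: α' = α, a' = a
action lengths: √(r_a1²−r_b1²) = 58.612809, √(r_a2²−r_b2²) = 48.443751
base pitch p_b = π·m·cos α = 10.594038
CR = (58.612809 + 48.443751 − 217.035000·sin 24.64000°)/10.594038 = 1.564211
contact ratio ≈ 1.5642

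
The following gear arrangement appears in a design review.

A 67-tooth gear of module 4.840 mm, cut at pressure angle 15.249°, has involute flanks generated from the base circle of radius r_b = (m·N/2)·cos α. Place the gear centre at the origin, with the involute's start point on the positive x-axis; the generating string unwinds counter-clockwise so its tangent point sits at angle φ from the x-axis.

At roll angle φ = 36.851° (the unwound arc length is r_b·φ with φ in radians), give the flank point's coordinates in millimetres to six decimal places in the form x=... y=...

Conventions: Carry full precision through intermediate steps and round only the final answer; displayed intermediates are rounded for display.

single-mesh involute tooth geometry (67T wheel at module 4.840)
pitch radius r_p = m·N/2 = 4.840·67/2 = 162.140000
base radius r_b = r_p·cos α = 162.140000·cos 15.249° = 156.431361
roll angle φ = 36.851° = 0.64317128 rad
x = r_b·(cos φ + φ·sin φ) = 185.516784
y = r_b·(sin φ − φ·cos φ) = 13.307902

x=185.516784 y=13.307902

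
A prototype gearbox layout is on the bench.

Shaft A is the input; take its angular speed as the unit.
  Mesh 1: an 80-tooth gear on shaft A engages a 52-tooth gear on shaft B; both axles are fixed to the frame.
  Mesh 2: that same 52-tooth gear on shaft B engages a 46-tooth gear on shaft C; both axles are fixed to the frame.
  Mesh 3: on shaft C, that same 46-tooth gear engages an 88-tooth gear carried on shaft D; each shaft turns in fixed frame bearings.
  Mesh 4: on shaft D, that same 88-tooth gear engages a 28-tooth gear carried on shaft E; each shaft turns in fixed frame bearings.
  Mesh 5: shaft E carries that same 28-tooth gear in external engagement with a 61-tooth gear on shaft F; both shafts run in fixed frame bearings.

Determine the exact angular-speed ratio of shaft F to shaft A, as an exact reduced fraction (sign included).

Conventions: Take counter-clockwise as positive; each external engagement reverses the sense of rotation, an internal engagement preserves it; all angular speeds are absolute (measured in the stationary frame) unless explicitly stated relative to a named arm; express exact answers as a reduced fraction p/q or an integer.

class = fixed-axis compound train [5 meshes; 5 ratios multiply, 5 sense flips]
mesh 1 [80T→52T]: running ratio 20/13, sense −
mesh 2 [52T→46T]: running ratio 40/23, sense +
mesh 3 [46T→88T]: running ratio 10/11, sense −
mesh 4 [88T→28T]: running ratio 20/7, sense +
mesh 5 [28T→61T]: running ratio 80/61, sense −
ω_out/ω_in = -80/61

-80/61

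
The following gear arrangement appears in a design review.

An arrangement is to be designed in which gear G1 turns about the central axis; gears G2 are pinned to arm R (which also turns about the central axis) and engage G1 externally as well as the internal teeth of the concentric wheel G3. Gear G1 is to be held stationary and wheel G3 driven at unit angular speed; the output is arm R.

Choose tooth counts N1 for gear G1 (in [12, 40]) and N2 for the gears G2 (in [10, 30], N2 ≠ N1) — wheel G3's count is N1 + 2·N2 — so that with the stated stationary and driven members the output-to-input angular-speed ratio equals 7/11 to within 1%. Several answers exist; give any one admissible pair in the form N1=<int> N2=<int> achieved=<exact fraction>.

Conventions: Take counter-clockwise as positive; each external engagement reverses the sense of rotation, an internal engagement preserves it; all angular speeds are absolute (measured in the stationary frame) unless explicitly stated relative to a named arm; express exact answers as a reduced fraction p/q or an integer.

topology: planetary set — design target 7/11, arm = carrier (Willis)
Willis with ω_sun = 0: ω_arm/ω_ring = N3/(N1+N3); set equal to 7/11  ⇒  N3/N1 = (7/11)/(1 − 7/11) = 7/4
N3 = N1 + 2·N2  ⇒  N2/N1 = (N3/N1 − 1)/2 = (7/4 − 1)/2 = 3/8
smallest multiple with N1 ≥ 12 and N2 ≥ 10: k = 4  ⇒  N1 = 4·8 = 32, N2 = 4·3 = 12 (N1 ≤ 40, N2 ≤ 30, N2 ≠ N1 ✓), N3 = 32 + 2·12 = 56
check: N3/(N1+N3) with N1 = 32, N3 = 56 gives 7/11; |achieved − target| = 0 ≤ 7/1100 ✓

N1=32 N2=12 achieved=7/11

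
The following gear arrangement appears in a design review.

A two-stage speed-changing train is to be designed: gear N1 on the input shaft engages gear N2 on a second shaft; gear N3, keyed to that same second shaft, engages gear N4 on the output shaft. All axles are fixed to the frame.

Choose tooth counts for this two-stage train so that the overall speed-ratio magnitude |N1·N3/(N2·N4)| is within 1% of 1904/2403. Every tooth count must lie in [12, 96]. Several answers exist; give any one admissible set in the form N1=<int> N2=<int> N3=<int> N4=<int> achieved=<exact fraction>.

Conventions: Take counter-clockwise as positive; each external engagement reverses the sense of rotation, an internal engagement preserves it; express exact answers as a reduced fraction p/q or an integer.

N1=28 N2=27 N3=68 N4=89 achieved=1904/2403

topology: fixed-axis compound train — 2 stages, target 1904/2403
target = 1904/2403 in lowest terms: an exact hit needs N1·N3 = k·1904 and N2·N4 = k·2403 for one integer k, every count in [12, 96]; additionally prefer no 1:1 stage (N1 ≠ N2, N3 ≠ N4)
k = 1: N1·N3 = 1904 = 28·68, N2·N4 = 2403 = 27·89
achieved = 28·68/(27·89) = 1904/2403; |achieved − target| = 0 ≤ 476/60075 ✓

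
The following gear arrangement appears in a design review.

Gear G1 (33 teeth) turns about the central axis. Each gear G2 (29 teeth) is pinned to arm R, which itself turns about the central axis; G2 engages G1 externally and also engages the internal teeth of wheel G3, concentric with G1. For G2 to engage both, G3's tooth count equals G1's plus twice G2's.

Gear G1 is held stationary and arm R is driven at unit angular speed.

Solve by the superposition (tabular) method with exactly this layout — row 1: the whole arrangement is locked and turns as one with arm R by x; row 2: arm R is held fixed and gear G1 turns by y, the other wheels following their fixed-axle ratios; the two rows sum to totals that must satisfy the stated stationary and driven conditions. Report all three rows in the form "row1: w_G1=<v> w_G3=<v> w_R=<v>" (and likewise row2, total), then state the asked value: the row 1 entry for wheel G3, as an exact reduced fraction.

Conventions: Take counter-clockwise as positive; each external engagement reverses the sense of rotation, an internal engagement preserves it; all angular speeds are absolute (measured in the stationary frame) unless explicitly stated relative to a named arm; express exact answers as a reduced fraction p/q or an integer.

row1: w_G1=1 w_G3=1 w_R=1
row2: w_G1=-1 w_G3=33/91 w_R=0
total: w_G1=0 w_G3=124/91 w_R=1
asked value: 1

planetary set (33T centre, 29T on arm, 91T internal) — Willis relation
row 1: whole set turns with the arm by x
row 2 (arm held, sun turns y): ω_ring = −(33/91)·y, ω_arm = 0
boundary: total ω_sun = x + y = 0 and total ω_arm = x = 1  ⇒  y = -1, x = 1
row 2 ring = −(33/91)·(-1) = 33/91
totals (row 1 + row 2): sun 1 + (-1) = 0, ring 1 + 33/91 = 124/91, arm 1 + 0 = 1
asked cell (row1, ring) = 1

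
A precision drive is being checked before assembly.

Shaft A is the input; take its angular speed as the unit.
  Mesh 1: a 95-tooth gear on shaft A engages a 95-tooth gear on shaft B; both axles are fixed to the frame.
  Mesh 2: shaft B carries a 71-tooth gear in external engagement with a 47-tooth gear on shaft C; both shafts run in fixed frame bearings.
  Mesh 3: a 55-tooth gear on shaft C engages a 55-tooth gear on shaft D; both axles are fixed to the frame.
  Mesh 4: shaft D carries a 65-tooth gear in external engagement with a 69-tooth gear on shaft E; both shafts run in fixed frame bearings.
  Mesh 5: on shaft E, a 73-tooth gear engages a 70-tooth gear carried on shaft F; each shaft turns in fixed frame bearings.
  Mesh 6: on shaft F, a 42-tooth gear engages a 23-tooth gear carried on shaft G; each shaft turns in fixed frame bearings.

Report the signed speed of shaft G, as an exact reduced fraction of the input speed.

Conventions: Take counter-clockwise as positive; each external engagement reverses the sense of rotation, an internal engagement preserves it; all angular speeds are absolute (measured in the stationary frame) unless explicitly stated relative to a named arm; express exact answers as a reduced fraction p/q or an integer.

67379/24863

6-mesh fixed-axis compound train (all bearings frame-fixed)
mesh 1 [95T→95T]: |ω|/ω_in = 1×95/95 = 1, sense flips to −
mesh 2 [71T→47T]: |ω|/ω_in = 1×71/47 = 71/47, sense flips to +
mesh 3 [55T→55T]: |ω|/ω_in = (71/47)×55/55 = 71/47, sense flips to −
mesh 4 [65T→69T]: |ω|/ω_in = (71/47)×65/69 = 4615/3243, sense flips to +
mesh 5 [73T→70T]: |ω|/ω_in = (4615/3243)×73/70 = 67379/45402, sense flips to −
mesh 6 [42T→23T]: |ω|/ω_in = (67379/45402)×42/23 = 67379/24863, sense flips to +
signed output speed (× input speed) = 67379/24863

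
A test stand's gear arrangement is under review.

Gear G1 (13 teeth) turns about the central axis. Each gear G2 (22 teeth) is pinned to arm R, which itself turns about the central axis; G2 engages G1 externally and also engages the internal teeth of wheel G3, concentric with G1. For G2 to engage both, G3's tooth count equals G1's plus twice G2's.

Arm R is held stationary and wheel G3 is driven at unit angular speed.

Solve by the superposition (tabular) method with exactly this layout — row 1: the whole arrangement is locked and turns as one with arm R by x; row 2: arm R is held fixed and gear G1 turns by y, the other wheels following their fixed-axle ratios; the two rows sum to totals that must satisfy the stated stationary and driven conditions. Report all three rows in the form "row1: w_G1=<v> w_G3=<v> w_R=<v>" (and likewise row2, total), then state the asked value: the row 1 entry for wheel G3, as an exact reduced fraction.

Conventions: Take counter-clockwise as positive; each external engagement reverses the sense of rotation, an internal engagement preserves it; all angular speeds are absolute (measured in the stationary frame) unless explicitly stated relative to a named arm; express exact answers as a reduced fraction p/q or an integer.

recognized (axles ride arm R): planetary set, 13/22/57 teeth
row 1 — lock + rotate with arm: ω_sun = ω_ring = ω_arm = x
row 2 (arm held, sun turns y): ω_ring = −(13/57)·y, ω_arm = 0
boundary: total ω_arm = x = 0 and total ω_ring = x − (13/57)·y = 1  ⇒  y = -57/13, x = 0
row 2 ring = −(13/57)·(-57/13) = 1
totals (row 1 + row 2): sun 0 + (-57/13) = -57/13, ring 0 + 1 = 1, arm 0 + 0 = 0
asked cell (row1, ring) = 0

row1: w_G1=0 w_G3=0 w_R=0
row2: w_G1=-57/13 w_G3=1 w_R=0
total: w_G1=-57/13 w_G3=1 w_R=0
asked value: 0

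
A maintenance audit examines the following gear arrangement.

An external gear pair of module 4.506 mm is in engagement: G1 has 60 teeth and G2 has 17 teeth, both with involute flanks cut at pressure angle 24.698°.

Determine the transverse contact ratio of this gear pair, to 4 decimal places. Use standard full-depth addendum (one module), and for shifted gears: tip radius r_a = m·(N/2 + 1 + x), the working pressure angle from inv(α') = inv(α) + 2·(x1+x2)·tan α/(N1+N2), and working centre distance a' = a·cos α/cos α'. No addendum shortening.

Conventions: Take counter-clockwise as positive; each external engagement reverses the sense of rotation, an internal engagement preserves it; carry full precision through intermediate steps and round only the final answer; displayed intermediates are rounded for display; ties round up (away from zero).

single-mesh involute tooth geometry (60T engaging 17T at module 4.506)
base radii: r_b1 = 122.814107, r_b2 = 34.797330
tip radii: r_a1 = 139.686000, r_a2 = 42.807000
no profile shift: α' = α, a' = a
action lengths: √(r_a1²−r_b1²) = 66.549783, √(r_a2²−r_b2²) = 24.931607
base pitch p_b = π·m·cos α = 12.861063
CR = (66.549783 + 24.931607 − 173.481000·sin 24.69800°)/12.861063 = 1.476930
contact ratio ≈ 1.4769

1.4769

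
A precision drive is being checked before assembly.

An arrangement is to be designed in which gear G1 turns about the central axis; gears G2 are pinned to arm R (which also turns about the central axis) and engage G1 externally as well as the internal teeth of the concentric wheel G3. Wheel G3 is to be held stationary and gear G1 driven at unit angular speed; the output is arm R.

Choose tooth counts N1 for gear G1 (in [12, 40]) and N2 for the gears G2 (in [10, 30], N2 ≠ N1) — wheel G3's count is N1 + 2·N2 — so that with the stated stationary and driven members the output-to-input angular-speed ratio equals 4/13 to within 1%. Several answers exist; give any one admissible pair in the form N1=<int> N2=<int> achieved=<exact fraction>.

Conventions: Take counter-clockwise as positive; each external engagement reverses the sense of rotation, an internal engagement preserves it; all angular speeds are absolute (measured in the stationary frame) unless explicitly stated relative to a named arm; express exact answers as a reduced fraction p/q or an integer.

planetary set to be sized for 4/13 (Willis relation)
Willis with ω_ring = 0: ω_arm/ω_sun = N1/(N1+N3); set equal to 4/13  ⇒  N3/N1 = 1/(4/13) − 1 = 9/4
N3 = N1 + 2·N2  ⇒  N2/N1 = (N3/N1 − 1)/2 = (9/4 − 1)/2 = 5/8
smallest multiple with N1 ≥ 12 and N2 ≥ 10: k = 2  ⇒  N1 = 2·8 = 16, N2 = 2·5 = 10 (N1 ≤ 40, N2 ≤ 30, N2 ≠ N1 ✓), N3 = 16 + 2·10 = 36
check: N1/(N1+N3) with N1 = 16, N3 = 36 gives 4/13; |achieved − target| = 0 ≤ 1/325 ✓

N1=16 N2=10 achieved=4/13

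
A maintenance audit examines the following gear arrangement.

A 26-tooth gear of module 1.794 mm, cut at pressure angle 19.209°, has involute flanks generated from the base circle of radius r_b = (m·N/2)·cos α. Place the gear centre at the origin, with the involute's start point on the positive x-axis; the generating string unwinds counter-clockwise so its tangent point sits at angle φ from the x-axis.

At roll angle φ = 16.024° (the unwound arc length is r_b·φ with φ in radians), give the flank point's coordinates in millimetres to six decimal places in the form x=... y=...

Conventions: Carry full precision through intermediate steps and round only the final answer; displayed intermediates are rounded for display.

class = single-mesh tooth geometry [base-circle involute, m = 1.794, 26T]
pitch radius r_p = m·N/2 = 1.794·26/2 = 23.322000
base radius r_b = r_p·cos α = 23.322000·cos 19.209° = 22.023541
roll angle φ = 16.024° = 0.27967156 rad
x = r_b·(cos φ + φ·sin φ) = 22.868070
y = r_b·(sin φ − φ·cos φ) = 0.159335

x=22.868070 y=0.159335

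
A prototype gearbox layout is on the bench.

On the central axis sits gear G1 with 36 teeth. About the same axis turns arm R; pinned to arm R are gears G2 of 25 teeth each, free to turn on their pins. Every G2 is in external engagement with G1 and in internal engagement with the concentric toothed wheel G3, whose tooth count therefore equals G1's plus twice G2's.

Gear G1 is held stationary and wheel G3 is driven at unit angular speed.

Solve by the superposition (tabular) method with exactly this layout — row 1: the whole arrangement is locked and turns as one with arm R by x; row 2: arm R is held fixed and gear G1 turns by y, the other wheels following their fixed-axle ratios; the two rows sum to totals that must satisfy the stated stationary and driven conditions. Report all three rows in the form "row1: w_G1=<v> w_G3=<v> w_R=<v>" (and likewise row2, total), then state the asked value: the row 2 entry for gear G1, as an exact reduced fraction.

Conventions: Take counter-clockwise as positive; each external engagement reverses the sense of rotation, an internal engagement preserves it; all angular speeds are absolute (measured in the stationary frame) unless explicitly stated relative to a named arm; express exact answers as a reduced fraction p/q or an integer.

class = planetary set [G3 = 36+2·25 = 86; Willis about the carrier]
superposition row 1 [locked train]: every member turns x
row 2: sun turns y, ring = −(36/86)·y, arm 0
boundary: total ω_sun = x + y = 0 and total ω_ring = x − (36/86)·y = 1  ⇒  y = -43/61, x = 43/61
row 2 ring = −(36/86)·(-43/61) = 18/61
totals (row 1 + row 2): sun 43/61 + (-43/61) = 0, ring 43/61 + 18/61 = 1, arm 43/61 + 0 = 43/61
asked cell (row2, sun) = -43/61

row1: w_G1=43/61 w_G3=43/61 w_R=43/61
row2: w_G1=-43/61 w_G3=18/61 w_R=0
total: w_G1=0 w_G3=1 w_R=43/61
asked value: -43/61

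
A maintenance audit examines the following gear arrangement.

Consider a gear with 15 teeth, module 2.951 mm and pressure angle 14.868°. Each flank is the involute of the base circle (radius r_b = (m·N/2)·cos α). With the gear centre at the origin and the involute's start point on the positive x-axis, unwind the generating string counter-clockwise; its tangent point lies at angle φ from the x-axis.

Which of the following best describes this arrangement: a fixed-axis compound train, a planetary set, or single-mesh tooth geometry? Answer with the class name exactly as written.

single-mesh involute tooth geometry (15T wheel at module 2.951)
classification: single-mesh tooth geometry

single-mesh tooth geometry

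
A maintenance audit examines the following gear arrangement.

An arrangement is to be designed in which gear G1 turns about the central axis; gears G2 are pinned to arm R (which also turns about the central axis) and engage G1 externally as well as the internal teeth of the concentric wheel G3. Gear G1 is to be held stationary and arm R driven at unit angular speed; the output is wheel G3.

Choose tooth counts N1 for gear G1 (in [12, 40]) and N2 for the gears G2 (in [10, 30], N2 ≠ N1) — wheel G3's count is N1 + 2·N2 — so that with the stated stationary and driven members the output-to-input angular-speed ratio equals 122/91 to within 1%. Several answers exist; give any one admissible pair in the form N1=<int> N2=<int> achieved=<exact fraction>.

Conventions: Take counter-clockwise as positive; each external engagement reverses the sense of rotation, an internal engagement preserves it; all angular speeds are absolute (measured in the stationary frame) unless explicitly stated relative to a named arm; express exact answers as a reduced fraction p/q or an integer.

N1=31 N2=30 achieved=122/91

planetary set to be sized for 122/91 (Willis relation)
Willis with ω_sun = 0: ω_ring/ω_arm = (N1+N3)/N3; set equal to 122/91  ⇒  N3/N1 = 1/(122/91 − 1) = 91/31
N3 = N1 + 2·N2  ⇒  N2/N1 = (N3/N1 − 1)/2 = (91/31 − 1)/2 = 30/31
smallest multiple with N1 ≥ 12 and N2 ≥ 10: k = 1  ⇒  N1 = 1·31 = 31, N2 = 1·30 = 30 (N1 ≤ 40, N2 ≤ 30, N2 ≠ N1 ✓), N3 = 31 + 2·30 = 91
check: (N1+N3)/N3 with N1 = 31, N3 = 91 gives 122/91; |achieved − target| = 0 ≤ 61/4550 ✓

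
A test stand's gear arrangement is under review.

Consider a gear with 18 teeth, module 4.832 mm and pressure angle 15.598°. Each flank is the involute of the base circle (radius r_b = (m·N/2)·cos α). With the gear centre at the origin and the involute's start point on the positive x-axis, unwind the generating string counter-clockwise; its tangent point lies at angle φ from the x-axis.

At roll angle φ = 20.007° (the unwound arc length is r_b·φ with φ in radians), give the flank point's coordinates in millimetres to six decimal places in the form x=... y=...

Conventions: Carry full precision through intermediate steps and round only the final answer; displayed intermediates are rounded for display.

topology: single-mesh involute geometry — m = 4.832, N = 18
pitch radius r_p = m·N/2 = 4.832·18/2 = 43.488000
base radius r_b = r_p·cos α = 43.488000·cos 15.598° = 41.886422
roll angle φ = 20.007° = 0.34918802 rad
x = r_b·(cos φ + φ·sin φ) = 44.362758
y = r_b·(sin φ − φ·cos φ) = 0.587253

x=44.362758 y=0.587253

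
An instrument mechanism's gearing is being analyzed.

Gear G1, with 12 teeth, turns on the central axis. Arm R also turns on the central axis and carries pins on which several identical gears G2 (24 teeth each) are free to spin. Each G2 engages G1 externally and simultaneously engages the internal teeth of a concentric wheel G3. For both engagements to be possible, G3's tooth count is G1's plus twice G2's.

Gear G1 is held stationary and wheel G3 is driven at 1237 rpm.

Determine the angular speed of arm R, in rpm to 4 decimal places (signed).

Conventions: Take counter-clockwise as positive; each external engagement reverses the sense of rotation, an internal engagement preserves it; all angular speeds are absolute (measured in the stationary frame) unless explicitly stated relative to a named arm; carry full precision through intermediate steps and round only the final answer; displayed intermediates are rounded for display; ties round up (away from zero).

recognized (axles ride arm R): planetary set, 12/24/60 teeth
normalise by the input: solve with ω_ring = 1, then scale by 1237 rpm
ring teeth: 12 + 2·24 = 60
12(ω_sun−ω_arm) = −60(ω_ring−ω_arm),  ω_sun = 0, ω_ring = 1
12(0−ω_arm) = −60(1−ω_arm)  ⇒  72·ω_arm = 60  ⇒  ω_arm = 5/6
scale: ω_arm = 5/6 × 1237 rpm = +1030.8333 rpm

+1030.8333 rpm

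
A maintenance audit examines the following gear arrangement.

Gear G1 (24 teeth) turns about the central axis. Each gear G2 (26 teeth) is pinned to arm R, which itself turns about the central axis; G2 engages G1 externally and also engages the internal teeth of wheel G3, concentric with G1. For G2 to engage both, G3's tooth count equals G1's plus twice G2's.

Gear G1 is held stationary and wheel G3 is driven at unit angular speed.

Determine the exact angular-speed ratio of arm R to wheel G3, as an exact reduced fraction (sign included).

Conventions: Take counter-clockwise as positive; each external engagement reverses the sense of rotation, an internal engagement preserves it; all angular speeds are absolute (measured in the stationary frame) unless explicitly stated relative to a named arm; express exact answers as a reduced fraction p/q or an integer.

19/25

topology: planetary set — G1 24T / G2 26T / G3 76T, arm = carrier (Willis)
ring teeth: 24 + 2·26 = 76
24(ω_sun−ω_arm) = −76(ω_ring−ω_arm),  ω_sun = 0, ω_ring = 1
24(0−ω_arm) = −76(1−ω_arm)  ⇒  100·ω_arm = 76  ⇒  ω_arm = 19/25
ω_out/ω_in = 19/25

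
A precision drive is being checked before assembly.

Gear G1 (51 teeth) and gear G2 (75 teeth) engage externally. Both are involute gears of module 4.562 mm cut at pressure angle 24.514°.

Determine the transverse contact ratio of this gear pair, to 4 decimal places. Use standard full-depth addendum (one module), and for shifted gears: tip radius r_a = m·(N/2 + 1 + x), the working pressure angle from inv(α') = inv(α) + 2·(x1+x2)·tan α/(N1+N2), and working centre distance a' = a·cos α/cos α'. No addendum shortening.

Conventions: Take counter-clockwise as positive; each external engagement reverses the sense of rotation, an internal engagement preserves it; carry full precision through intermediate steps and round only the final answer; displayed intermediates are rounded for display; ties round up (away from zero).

1.5741

topology: single-mesh involute geometry — m = 4.562, 51T/75T pair
base radii: r_b1 = 105.844914, r_b2 = 155.654285
tip radii: r_a1 = 120.893000, r_a2 = 175.637000
no profile shift: α' = α, a' = a
action lengths: √(r_a1²−r_b1²) = 58.412085, √(r_a2²−r_b2²) = 81.363993
base pitch p_b = π·m·cos α = 13.040063
CR = (58.412085 + 81.363993 − 287.406000·sin 24.51400°)/13.040063 = 1.574137
contact ratio ≈ 1.5741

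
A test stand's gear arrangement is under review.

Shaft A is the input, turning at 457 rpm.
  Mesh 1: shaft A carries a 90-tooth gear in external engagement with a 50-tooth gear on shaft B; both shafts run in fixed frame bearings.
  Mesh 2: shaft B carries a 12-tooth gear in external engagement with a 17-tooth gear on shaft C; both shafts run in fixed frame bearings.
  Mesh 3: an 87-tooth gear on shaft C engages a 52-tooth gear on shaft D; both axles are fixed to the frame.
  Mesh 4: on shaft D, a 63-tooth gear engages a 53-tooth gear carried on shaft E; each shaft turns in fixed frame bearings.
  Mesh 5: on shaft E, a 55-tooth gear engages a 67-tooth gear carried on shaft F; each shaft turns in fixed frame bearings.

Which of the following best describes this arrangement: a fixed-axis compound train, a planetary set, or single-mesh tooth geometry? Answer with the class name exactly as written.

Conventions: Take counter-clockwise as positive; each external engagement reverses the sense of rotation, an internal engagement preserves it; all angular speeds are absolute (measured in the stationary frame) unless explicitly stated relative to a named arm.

fixed-axis compound train

topology: fixed-axis compound train — 5 meshes, A→F
classification: fixed-axis compound train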